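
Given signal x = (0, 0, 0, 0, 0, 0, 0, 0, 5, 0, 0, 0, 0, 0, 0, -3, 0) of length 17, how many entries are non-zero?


Non-zero positions: [8, 15].
Sparsity = 2.

2


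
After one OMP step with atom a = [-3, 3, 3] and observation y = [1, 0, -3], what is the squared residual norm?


a^T a = 27.
a^T y = -12.
coeff = -12/27 = -4/9.
||r||^2 = 14/3.

14/3


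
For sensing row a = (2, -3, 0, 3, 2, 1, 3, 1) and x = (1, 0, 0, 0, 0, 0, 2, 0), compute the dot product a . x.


Non-zero terms: ['2*1', '3*2']
Products: [2, 6]
y = sum = 8.

8


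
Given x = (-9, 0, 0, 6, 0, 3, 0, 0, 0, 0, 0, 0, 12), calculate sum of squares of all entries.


Non-zero entries: [(0, -9), (3, 6), (5, 3), (12, 12)]
Squares: [81, 36, 9, 144]
||x||_2^2 = sum = 270.

270


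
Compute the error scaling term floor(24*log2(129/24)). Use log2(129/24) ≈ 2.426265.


log2(n/k) = log2(129/24) ≈ 2.426265.
k*log2(n/k) ≈ 24*2.426265 = 58.23036.
floor(58.23036) = 58.

58


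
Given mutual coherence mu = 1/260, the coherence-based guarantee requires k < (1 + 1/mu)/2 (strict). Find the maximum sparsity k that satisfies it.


1/mu = 260.
1 + 1/mu = 261.
(1 + 1/mu)/2 = 130.5 is not an integer, so k_max = floor(130.5) = 130.

130


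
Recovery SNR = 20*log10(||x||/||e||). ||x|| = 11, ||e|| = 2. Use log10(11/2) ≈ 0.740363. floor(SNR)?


||x||/||e|| = 11/2.
log10(11/2) ≈ 0.740363.
20*log10(||x||/||e||) ≈ 20*0.740363 = 14.80726.
floor(14.80726) = 14.

14


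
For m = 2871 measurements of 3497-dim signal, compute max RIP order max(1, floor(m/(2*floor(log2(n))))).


floor(log2(3497)) = 11.
2*11 = 22.
m/(2*floor(log2(n))) = 2871/22 ≈ 130.5.
floor = 130.
k = max(1, 130) = 130.

130


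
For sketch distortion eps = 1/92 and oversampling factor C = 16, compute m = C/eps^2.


1/eps = 92.
(1/eps)^2 = 8464.
m = 16*8464 = 135424.

135424


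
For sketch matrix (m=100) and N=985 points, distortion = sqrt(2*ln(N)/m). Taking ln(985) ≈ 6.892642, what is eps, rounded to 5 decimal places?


ln(985) ≈ 6.892642.
2*ln(N)/m ≈ 2*6.892642/100 ≈ 0.13785284.
eps = sqrt(0.13785284) ≈ 0.3712854 ≈ 0.37129.

0.37129


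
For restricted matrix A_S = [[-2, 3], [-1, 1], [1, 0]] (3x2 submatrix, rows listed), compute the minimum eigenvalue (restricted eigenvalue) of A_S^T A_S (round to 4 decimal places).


A_S^T A_S = [[6, -7], [-7, 10]].
trace = 16.
det = 11.
disc = trace^2 - 4*det = 256 - 4*11 = 212.
sqrt(212) ≈ 14.560220.
lam_min = (16 - sqrt(212))/2 ≈ (16 - 14.560220)/2 = 0.71989 ≈ 0.7199.

0.7199


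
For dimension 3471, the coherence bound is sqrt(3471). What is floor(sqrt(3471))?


58^2 = 3364 <= 3471 < 3481 = 59^2, so 58 <= sqrt(3471) < 59.
floor(sqrt(3471)) = 58.

58


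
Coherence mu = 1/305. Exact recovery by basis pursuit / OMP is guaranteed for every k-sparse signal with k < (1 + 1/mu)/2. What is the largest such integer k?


1/mu = 305.
1 + 1/mu = 306.
(1 + 1/mu)/2 = 153 is an integer and the inequality is strict, so k_max = 153 - 1 = 152.

152


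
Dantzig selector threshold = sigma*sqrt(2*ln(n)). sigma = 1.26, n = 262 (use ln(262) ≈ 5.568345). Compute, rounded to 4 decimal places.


ln(262) ≈ 5.568345.
2*ln(n) ≈ 11.13669.
sqrt(2*ln(n)) ≈ sqrt(11.13669) ≈ 3.337168.
threshold ≈ 1.26*3.337168 = 4.20483168 ≈ 4.2048.

4.2048


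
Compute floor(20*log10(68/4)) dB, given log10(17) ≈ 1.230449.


||x||/||e|| = 68/4 = 17.
log10(17) ≈ 1.230449.
20*log10(||x||/||e||) ≈ 20*1.230449 = 24.60898.
floor(24.60898) = 24.

24


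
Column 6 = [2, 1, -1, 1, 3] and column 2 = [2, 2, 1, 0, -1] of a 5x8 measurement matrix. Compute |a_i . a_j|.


Inner product: 2*2 + 1*2 + -1*1 + 1*0 + 3*-1
Products: [4, 2, -1, 0, -3]
Sum = 2.
|dot| = 2.

2


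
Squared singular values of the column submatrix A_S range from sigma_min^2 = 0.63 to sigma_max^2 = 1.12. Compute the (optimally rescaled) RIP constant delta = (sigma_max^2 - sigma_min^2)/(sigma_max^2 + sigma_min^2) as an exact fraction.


lambda_max - lambda_min = 1.12 - 0.63 = 0.49.
lambda_max + lambda_min = 1.12 + 0.63 = 1.75.
delta = 0.49/1.75 = 49/175 = 7/25.

7/25


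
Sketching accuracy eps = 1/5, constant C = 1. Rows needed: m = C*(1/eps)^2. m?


1/eps = 5.
(1/eps)^2 = 25.
m = 1*25 = 25.

25


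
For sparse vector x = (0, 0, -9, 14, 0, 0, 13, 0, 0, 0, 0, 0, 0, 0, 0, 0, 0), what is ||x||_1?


Non-zero entries: [(2, -9), (3, 14), (6, 13)]
Absolute values: [9, 14, 13]
||x||_1 = sum = 36.

36


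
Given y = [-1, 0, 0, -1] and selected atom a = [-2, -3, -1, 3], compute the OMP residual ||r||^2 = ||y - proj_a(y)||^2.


a^T a = 23.
a^T y = -1.
coeff = -1/23 = -1/23.
||r||^2 = 45/23.

45/23


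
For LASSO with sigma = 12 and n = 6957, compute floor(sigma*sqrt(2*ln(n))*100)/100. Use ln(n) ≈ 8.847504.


ln(6957) ≈ 8.847504.
2*ln(n) ≈ 17.695008.
sqrt(2*ln(n)) ≈ sqrt(17.695008) ≈ 4.206543.
lambda ≈ 12*4.206543 = 50.478516.
floor(lambda*100)/100 = 50.47.

50.47


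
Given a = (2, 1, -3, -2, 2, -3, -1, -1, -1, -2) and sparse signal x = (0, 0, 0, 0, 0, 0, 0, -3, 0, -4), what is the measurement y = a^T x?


Non-zero terms: ['-1*-3', '-2*-4']
Products: [3, 8]
y = sum = 11.

11


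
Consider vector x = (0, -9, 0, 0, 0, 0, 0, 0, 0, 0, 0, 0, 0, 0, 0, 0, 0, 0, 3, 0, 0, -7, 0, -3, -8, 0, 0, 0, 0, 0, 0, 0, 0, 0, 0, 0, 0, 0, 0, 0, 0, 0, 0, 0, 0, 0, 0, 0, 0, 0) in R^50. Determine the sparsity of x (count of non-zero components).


Non-zero positions: [1, 18, 21, 23, 24].
Sparsity = 5.

5


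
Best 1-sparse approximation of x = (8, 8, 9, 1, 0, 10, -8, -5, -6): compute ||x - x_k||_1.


Sorted |x_i| descending: [10, 9, 8, 8, 8, 6, 5, 1, 0]
Keep top 1: [10]
Tail entries: [9, 8, 8, 8, 6, 5, 1, 0]
L1 error = sum of tail = 45.

45


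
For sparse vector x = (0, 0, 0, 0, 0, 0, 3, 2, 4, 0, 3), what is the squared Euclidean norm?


Non-zero entries: [(6, 3), (7, 2), (8, 4), (10, 3)]
Squares: [9, 4, 16, 9]
||x||_2^2 = sum = 38.

38


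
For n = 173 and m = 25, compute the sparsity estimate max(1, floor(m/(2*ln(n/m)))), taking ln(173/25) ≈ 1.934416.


n/m = 173/25.
ln(n/m) ≈ 1.934416.
2*ln(n/m) ≈ 3.868832.
m/(2*ln(n/m)) ≈ 25/3.868832 ≈ 6.4619.
floor = 6.
k_max = max(1, 6) = 6.

6


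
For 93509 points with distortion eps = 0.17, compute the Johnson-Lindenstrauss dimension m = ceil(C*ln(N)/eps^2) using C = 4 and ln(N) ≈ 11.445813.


ln(93509) ≈ 11.445813.
eps^2 = 0.17^2 = 0.0289.
C*ln(N)/eps^2 ≈ 4*11.445813/0.0289 ≈ 1584.1956.
m = ceil(1584.1956) = 1585.

1585


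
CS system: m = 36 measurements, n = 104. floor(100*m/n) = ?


100*m/n = 100*36/104 ≈ 34.6154.
floor = 34.

34


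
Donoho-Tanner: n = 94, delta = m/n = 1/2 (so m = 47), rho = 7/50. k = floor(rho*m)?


m = 1/2*94 = 47.
rho = 7/50.
rho*m = 7/50*47 = 6.58.
k = floor(6.58) = 6.

6


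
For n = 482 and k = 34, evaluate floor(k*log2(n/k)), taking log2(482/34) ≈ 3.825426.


log2(n/k) = log2(482/34) ≈ 3.825426.
k*log2(n/k) ≈ 34*3.825426 = 130.064484.
floor(130.064484) = 130.

130


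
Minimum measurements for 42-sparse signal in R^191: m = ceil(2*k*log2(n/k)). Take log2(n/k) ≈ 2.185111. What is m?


log2(n/k) = log2(191/42) ≈ 2.185111.
2*k*log2(n/k) ≈ 2*42*2.185111 = 183.549324.
m = ceil(183.549324) = 184.

184


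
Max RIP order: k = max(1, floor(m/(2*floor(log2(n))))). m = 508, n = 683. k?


floor(log2(683)) = 9.
2*9 = 18.
m/(2*floor(log2(n))) = 508/18 ≈ 28.2222.
floor = 28.
k = max(1, 28) = 28.

28


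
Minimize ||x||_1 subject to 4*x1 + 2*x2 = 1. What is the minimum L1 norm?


Axis intercepts:
  x1 = 1/4, x2 = 0: L1 = 1/4
  x1 = 0, x2 = 1/2: L1 = 1/2
x* = (1/4, 0)
||x*||_1 = 1/4.

1/4


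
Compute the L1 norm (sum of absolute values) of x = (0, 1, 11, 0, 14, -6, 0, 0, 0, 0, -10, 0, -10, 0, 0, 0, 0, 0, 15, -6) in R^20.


Non-zero entries: [(1, 1), (2, 11), (4, 14), (5, -6), (10, -10), (12, -10), (18, 15), (19, -6)]
Absolute values: [1, 11, 14, 6, 10, 10, 15, 6]
||x||_1 = sum = 73.

73


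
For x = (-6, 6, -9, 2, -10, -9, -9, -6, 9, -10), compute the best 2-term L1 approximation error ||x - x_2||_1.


Sorted |x_i| descending: [10, 10, 9, 9, 9, 9, 6, 6, 6, 2]
Keep top 2: [10, 10]
Tail entries: [9, 9, 9, 9, 6, 6, 6, 2]
L1 error = sum of tail = 56.

56


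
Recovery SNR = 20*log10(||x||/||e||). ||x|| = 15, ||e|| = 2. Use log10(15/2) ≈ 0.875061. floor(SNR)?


||x||/||e|| = 15/2.
log10(15/2) ≈ 0.875061.
20*log10(||x||/||e||) ≈ 20*0.875061 = 17.50122.
floor(17.50122) = 17.

17


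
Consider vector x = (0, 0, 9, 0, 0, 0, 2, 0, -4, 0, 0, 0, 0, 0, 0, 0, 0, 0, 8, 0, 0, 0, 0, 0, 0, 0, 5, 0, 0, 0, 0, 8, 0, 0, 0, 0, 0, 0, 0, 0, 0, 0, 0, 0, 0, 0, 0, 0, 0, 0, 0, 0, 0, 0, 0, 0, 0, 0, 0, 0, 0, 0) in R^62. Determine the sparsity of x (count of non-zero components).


Non-zero positions: [2, 6, 8, 18, 26, 31].
Sparsity = 6.

6


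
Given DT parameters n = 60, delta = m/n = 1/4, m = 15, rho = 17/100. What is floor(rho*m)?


m = 1/4*60 = 15.
rho = 17/100.
rho*m = 17/100*15 = 2.55.
k = floor(2.55) = 2.

2


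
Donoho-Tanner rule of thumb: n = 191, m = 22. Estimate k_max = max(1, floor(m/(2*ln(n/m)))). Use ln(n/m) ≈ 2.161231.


n/m = 191/22.
ln(n/m) ≈ 2.161231.
2*ln(n/m) ≈ 4.322462.
m/(2*ln(n/m)) ≈ 22/4.322462 ≈ 5.0897.
floor = 5.
k_max = max(1, 5) = 5.

5


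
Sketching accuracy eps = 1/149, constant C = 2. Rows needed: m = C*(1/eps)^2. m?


1/eps = 149.
(1/eps)^2 = 22201.
m = 2*22201 = 44402.

44402


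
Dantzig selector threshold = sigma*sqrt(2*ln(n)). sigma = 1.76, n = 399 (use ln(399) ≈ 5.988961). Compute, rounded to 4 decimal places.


ln(399) ≈ 5.988961.
2*ln(n) ≈ 11.977922.
sqrt(2*ln(n)) ≈ sqrt(11.977922) ≈ 3.460913.
threshold ≈ 1.76*3.460913 = 6.09120688 ≈ 6.0912.

6.0912


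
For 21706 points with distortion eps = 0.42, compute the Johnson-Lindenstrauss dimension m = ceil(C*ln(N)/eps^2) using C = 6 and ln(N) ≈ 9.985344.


ln(21706) ≈ 9.985344.
eps^2 = 0.42^2 = 0.1764.
C*ln(N)/eps^2 ≈ 6*9.985344/0.1764 ≈ 339.6376.
m = ceil(339.6376) = 340.

340


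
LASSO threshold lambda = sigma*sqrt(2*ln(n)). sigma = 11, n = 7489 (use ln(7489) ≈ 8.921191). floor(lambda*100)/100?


ln(7489) ≈ 8.921191.
2*ln(n) ≈ 17.842382.
sqrt(2*ln(n)) ≈ sqrt(17.842382) ≈ 4.224024.
lambda ≈ 11*4.224024 = 46.464264.
floor(lambda*100)/100 = 46.46.

46.46


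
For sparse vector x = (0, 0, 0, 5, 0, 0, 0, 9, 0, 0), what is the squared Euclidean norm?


Non-zero entries: [(3, 5), (7, 9)]
Squares: [25, 81]
||x||_2^2 = sum = 106.

106


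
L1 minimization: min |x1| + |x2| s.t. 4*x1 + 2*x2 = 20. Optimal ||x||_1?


Axis intercepts:
  x1 = 5, x2 = 0: L1 = 5
  x1 = 0, x2 = 10: L1 = 10
x* = (5, 0)
||x*||_1 = 5.

5


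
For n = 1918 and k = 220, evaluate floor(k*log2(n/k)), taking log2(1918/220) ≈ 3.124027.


log2(n/k) = log2(1918/220) ≈ 3.124027.
k*log2(n/k) ≈ 220*3.124027 = 687.28594.
floor(687.28594) = 687.

687


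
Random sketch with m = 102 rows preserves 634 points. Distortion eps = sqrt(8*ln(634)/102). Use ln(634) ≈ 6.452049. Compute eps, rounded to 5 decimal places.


ln(634) ≈ 6.452049.
8*ln(N)/m ≈ 8*6.452049/102 ≈ 0.50604306.
eps = sqrt(0.50604306) ≈ 0.711367 ≈ 0.71137.

0.71137


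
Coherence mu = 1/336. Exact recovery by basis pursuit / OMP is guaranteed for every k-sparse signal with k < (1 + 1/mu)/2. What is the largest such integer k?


1/mu = 336.
1 + 1/mu = 337.
(1 + 1/mu)/2 = 168.5 is not an integer, so k_max = floor(168.5) = 168.

168


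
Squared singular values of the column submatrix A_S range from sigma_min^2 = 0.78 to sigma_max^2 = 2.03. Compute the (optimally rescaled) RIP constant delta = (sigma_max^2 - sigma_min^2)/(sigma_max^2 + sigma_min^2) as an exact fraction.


lambda_max - lambda_min = 2.03 - 0.78 = 1.25.
lambda_max + lambda_min = 2.03 + 0.78 = 2.81.
delta = 1.25/2.81 = 125/281.

125/281


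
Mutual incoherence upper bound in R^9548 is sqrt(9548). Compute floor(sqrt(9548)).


97^2 = 9409 <= 9548 < 9604 = 98^2, so 97 <= sqrt(9548) < 98.
floor(sqrt(9548)) = 97.

97


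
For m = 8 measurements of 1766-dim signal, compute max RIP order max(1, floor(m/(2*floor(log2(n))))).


floor(log2(1766)) = 10.
2*10 = 20.
m/(2*floor(log2(n))) = 8/20 ≈ 0.4.
floor = 0.
k = max(1, 0) = 1.

1


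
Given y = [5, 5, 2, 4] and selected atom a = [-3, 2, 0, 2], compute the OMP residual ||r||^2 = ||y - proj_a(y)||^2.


a^T a = 17.
a^T y = 3.
coeff = 3/17 = 3/17.
||r||^2 = 1181/17.

1181/17


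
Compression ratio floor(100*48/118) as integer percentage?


100*m/n = 100*48/118 ≈ 40.678.
floor = 40.

40


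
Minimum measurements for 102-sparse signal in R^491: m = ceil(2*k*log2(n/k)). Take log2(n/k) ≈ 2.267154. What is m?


log2(n/k) = log2(491/102) ≈ 2.267154.
2*k*log2(n/k) ≈ 2*102*2.267154 = 462.499416.
m = ceil(462.499416) = 463.

463


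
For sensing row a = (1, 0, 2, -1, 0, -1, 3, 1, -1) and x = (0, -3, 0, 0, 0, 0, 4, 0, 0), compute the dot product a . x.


Non-zero terms: ['0*-3', '3*4']
Products: [0, 12]
y = sum = 12.

12


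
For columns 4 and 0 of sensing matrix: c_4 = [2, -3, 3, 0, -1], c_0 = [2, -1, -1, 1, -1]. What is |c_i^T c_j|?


Inner product: 2*2 + -3*-1 + 3*-1 + 0*1 + -1*-1
Products: [4, 3, -3, 0, 1]
Sum = 5.
|dot| = 5.

5


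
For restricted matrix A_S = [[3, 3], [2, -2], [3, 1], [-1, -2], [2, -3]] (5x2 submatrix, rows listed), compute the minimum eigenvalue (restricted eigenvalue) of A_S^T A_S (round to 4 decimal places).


A_S^T A_S = [[27, 4], [4, 27]].
trace = 54.
det = 713.
disc = trace^2 - 4*det = 2916 - 4*713 = 64.
sqrt(64) = 8.
lam_min = (54 - 8)/2 = 23 = 23.0000.

23.0000


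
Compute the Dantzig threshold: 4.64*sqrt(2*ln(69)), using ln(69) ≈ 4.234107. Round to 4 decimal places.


ln(69) ≈ 4.234107.
2*ln(n) ≈ 8.468214.
sqrt(2*ln(n)) ≈ sqrt(8.468214) ≈ 2.91002.
threshold ≈ 4.64*2.91002 = 13.5024928 ≈ 13.5025.

13.5025


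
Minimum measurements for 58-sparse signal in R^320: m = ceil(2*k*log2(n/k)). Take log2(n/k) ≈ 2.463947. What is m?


log2(n/k) = log2(320/58) ≈ 2.463947.
2*k*log2(n/k) ≈ 2*58*2.463947 = 285.817852.
m = ceil(285.817852) = 286.

286


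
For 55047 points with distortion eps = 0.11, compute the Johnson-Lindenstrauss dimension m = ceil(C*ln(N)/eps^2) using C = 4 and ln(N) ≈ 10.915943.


ln(55047) ≈ 10.915943.
eps^2 = 0.11^2 = 0.0121.
C*ln(N)/eps^2 ≈ 4*10.915943/0.0121 ≈ 3608.5762.
m = ceil(3608.5762) = 3609.

3609


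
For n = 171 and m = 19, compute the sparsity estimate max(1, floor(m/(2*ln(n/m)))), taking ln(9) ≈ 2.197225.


n/m = 171/19 = 9.
ln(n/m) ≈ 2.197225.
2*ln(n/m) ≈ 4.39445.
m/(2*ln(n/m)) ≈ 19/4.39445 ≈ 4.3236.
floor = 4.
k_max = max(1, 4) = 4.

4


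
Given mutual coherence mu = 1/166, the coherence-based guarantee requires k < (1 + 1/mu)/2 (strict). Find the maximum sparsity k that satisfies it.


1/mu = 166.
1 + 1/mu = 167.
(1 + 1/mu)/2 = 83.5 is not an integer, so k_max = floor(83.5) = 83.

83


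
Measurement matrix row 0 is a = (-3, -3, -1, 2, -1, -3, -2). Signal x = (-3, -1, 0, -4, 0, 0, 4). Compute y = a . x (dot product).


Non-zero terms: ['-3*-3', '-3*-1', '2*-4', '-2*4']
Products: [9, 3, -8, -8]
y = sum = -4.

-4


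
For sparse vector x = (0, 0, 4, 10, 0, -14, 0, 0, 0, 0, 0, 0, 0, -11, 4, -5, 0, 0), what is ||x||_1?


Non-zero entries: [(2, 4), (3, 10), (5, -14), (13, -11), (14, 4), (15, -5)]
Absolute values: [4, 10, 14, 11, 4, 5]
||x||_1 = sum = 48.

48


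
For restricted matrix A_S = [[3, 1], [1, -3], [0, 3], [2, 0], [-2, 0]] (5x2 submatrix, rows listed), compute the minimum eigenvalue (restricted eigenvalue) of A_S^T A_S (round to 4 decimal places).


A_S^T A_S = [[18, 0], [0, 19]].
trace = 37.
det = 342.
disc = trace^2 - 4*det = 1369 - 4*342 = 1.
sqrt(1) = 1.
lam_min = (37 - 1)/2 = 18 = 18.0000.

18.0000


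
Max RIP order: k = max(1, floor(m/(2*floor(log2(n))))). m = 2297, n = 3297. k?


floor(log2(3297)) = 11.
2*11 = 22.
m/(2*floor(log2(n))) = 2297/22 ≈ 104.4091.
floor = 104.
k = max(1, 104) = 104.

104


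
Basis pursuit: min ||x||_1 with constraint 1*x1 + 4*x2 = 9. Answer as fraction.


Axis intercepts:
  x1 = 9, x2 = 0: L1 = 9
  x1 = 0, x2 = 9/4: L1 = 9/4
x* = (0, 9/4)
||x*||_1 = 9/4.

9/4


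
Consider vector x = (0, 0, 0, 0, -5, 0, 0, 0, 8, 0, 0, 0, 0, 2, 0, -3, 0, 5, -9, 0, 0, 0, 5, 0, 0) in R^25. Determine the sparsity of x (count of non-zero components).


Non-zero positions: [4, 8, 13, 15, 17, 18, 22].
Sparsity = 7.

7


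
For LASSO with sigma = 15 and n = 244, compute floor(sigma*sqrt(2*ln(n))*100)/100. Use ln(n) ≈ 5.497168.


ln(244) ≈ 5.497168.
2*ln(n) ≈ 10.994336.
sqrt(2*ln(n)) ≈ sqrt(10.994336) ≈ 3.315771.
lambda ≈ 15*3.315771 = 49.736565.
floor(lambda*100)/100 = 49.73.

49.73


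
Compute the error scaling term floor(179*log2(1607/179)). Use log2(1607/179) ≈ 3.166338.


log2(n/k) = log2(1607/179) ≈ 3.166338.
k*log2(n/k) ≈ 179*3.166338 = 566.774502.
floor(566.774502) = 566.

566


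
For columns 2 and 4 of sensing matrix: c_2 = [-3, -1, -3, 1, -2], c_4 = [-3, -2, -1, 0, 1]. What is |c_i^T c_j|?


Inner product: -3*-3 + -1*-2 + -3*-1 + 1*0 + -2*1
Products: [9, 2, 3, 0, -2]
Sum = 12.
|dot| = 12.

12


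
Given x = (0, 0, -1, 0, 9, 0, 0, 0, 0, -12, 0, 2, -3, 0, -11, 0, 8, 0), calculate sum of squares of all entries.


Non-zero entries: [(2, -1), (4, 9), (9, -12), (11, 2), (12, -3), (14, -11), (16, 8)]
Squares: [1, 81, 144, 4, 9, 121, 64]
||x||_2^2 = sum = 424.

424


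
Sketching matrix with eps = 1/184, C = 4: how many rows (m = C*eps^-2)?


1/eps = 184.
(1/eps)^2 = 33856.
m = 4*33856 = 135424.

135424


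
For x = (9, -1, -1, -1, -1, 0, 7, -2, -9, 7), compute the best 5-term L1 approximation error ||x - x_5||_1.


Sorted |x_i| descending: [9, 9, 7, 7, 2, 1, 1, 1, 1, 0]
Keep top 5: [9, 9, 7, 7, 2]
Tail entries: [1, 1, 1, 1, 0]
L1 error = sum of tail = 4.

4


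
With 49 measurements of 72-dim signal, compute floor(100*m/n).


100*m/n = 100*49/72 ≈ 68.0556.
floor = 68.

68


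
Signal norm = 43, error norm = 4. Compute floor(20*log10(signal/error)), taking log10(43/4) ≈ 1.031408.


||x||/||e|| = 43/4.
log10(43/4) ≈ 1.031408.
20*log10(||x||/||e||) ≈ 20*1.031408 = 20.62816.
floor(20.62816) = 20.

20


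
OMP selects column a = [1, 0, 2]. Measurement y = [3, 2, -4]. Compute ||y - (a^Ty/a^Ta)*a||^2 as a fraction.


a^T a = 5.
a^T y = -5.
coeff = -5/5 = -1.
||r||^2 = 24.

24


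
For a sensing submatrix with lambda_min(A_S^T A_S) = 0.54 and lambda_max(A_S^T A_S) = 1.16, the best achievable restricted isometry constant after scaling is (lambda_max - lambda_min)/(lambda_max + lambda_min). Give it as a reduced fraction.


lambda_max - lambda_min = 1.16 - 0.54 = 0.62.
lambda_max + lambda_min = 1.16 + 0.54 = 1.70.
delta = 0.62/1.70 = 62/170 = 31/85.

31/85


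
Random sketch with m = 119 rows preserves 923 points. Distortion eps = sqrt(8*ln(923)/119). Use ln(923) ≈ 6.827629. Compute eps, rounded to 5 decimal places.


ln(923) ≈ 6.827629.
8*ln(N)/m ≈ 8*6.827629/119 ≈ 0.45900027.
eps = sqrt(0.45900027) ≈ 0.6774956 ≈ 0.67750.

0.67750


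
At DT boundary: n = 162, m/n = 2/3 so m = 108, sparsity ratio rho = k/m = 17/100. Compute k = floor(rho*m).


m = 2/3*162 = 108.
rho = 17/100.
rho*m = 17/100*108 = 18.36.
k = floor(18.36) = 18.

18


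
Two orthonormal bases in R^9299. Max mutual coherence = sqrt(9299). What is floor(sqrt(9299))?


96^2 = 9216 <= 9299 < 9409 = 97^2, so 96 <= sqrt(9299) < 97.
floor(sqrt(9299)) = 96.

96


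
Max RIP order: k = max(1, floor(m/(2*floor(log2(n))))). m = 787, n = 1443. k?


floor(log2(1443)) = 10.
2*10 = 20.
m/(2*floor(log2(n))) = 787/20 ≈ 39.35.
floor = 39.
k = max(1, 39) = 39.

39


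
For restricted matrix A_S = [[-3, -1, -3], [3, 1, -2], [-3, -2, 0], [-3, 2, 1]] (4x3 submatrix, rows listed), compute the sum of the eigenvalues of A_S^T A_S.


Sum of eigenvalues of A_S^T A_S = trace(A_S^T A_S) = sum of squared column norms of A_S.
A_S^T A_S diagonal: [36, 10, 14].
trace = 36 + 10 + 14 = 60.

60


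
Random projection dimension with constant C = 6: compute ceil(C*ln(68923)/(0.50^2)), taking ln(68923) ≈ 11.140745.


ln(68923) ≈ 11.140745.
eps^2 = 0.50^2 = 0.25.
C*ln(N)/eps^2 ≈ 6*11.140745/0.25 ≈ 267.3779.
m = ceil(267.3779) = 268.

268


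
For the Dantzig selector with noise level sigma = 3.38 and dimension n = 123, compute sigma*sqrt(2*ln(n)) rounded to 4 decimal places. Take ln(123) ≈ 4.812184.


ln(123) ≈ 4.812184.
2*ln(n) ≈ 9.624368.
sqrt(2*ln(n)) ≈ sqrt(9.624368) ≈ 3.102317.
threshold ≈ 3.38*3.102317 = 10.48583146 ≈ 10.4858.

10.4858


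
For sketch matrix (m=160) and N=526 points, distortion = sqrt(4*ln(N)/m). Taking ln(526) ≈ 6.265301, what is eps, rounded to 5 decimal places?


ln(526) ≈ 6.265301.
4*ln(N)/m ≈ 4*6.265301/160 ≈ 0.15663252.
eps = sqrt(0.15663252) ≈ 0.3957683 ≈ 0.39577.

0.39577


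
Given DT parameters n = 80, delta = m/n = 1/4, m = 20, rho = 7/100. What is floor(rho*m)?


m = 1/4*80 = 20.
rho = 7/100.
rho*m = 7/100*20 = 1.4.
k = floor(1.4) = 1.

1


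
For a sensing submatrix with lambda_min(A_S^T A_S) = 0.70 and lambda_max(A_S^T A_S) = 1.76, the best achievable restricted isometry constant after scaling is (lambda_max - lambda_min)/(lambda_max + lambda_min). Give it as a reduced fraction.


lambda_max - lambda_min = 1.76 - 0.70 = 1.06.
lambda_max + lambda_min = 1.76 + 0.70 = 2.46.
delta = 1.06/2.46 = 106/246 = 53/123.

53/123


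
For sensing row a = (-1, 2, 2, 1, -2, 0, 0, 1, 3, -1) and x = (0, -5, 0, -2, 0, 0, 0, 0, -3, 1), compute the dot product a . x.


Non-zero terms: ['2*-5', '1*-2', '3*-3', '-1*1']
Products: [-10, -2, -9, -1]
y = sum = -22.

-22


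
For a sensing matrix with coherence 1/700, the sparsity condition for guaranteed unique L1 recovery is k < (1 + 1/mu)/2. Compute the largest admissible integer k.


1/mu = 700.
1 + 1/mu = 701.
(1 + 1/mu)/2 = 350.5 is not an integer, so k_max = floor(350.5) = 350.

350


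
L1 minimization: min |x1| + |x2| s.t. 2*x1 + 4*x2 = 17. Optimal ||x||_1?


Axis intercepts:
  x1 = 17/2, x2 = 0: L1 = 17/2
  x1 = 0, x2 = 17/4: L1 = 17/4
x* = (0, 17/4)
||x*||_1 = 17/4.

17/4


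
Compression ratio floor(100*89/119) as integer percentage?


100*m/n = 100*89/119 ≈ 74.7899.
floor = 74.

74


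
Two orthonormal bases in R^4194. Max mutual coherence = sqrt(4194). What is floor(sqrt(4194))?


64^2 = 4096 <= 4194 < 4225 = 65^2, so 64 <= sqrt(4194) < 65.
floor(sqrt(4194)) = 64.

64


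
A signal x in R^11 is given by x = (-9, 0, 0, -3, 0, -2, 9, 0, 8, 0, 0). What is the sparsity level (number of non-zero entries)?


Non-zero positions: [0, 3, 5, 6, 8].
Sparsity = 5.

5


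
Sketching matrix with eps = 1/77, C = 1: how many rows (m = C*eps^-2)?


1/eps = 77.
(1/eps)^2 = 5929.
m = 1*5929 = 5929.

5929


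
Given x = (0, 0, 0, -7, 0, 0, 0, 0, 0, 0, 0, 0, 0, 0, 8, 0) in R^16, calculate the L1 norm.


Non-zero entries: [(3, -7), (14, 8)]
Absolute values: [7, 8]
||x||_1 = sum = 15.

15


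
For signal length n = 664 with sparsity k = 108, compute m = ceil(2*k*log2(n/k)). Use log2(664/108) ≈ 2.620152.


log2(n/k) = log2(664/108) ≈ 2.620152.
2*k*log2(n/k) ≈ 2*108*2.620152 = 565.952832.
m = ceil(565.952832) = 566.

566


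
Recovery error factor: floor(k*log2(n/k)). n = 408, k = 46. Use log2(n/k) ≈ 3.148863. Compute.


log2(n/k) = log2(408/46) ≈ 3.148863.
k*log2(n/k) ≈ 46*3.148863 = 144.847698.
floor(144.847698) = 144.

144


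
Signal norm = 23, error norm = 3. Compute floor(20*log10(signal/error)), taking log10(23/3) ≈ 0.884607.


||x||/||e|| = 23/3.
log10(23/3) ≈ 0.884607.
20*log10(||x||/||e||) ≈ 20*0.884607 = 17.69214.
floor(17.69214) = 17.

17


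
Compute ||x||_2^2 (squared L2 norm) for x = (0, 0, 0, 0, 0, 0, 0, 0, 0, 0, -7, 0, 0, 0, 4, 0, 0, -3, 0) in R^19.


Non-zero entries: [(10, -7), (14, 4), (17, -3)]
Squares: [49, 16, 9]
||x||_2^2 = sum = 74.

74


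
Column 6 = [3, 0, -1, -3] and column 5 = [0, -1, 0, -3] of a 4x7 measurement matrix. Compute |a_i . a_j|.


Inner product: 3*0 + 0*-1 + -1*0 + -3*-3
Products: [0, 0, 0, 9]
Sum = 9.
|dot| = 9.

9


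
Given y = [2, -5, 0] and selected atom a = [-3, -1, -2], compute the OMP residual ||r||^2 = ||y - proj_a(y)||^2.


a^T a = 14.
a^T y = -1.
coeff = -1/14 = -1/14.
||r||^2 = 405/14.

405/14


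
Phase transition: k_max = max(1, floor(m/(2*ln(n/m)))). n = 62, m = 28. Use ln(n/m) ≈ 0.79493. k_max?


n/m = 62/28 = 31/14.
ln(n/m) ≈ 0.79493.
2*ln(n/m) ≈ 1.58986.
m/(2*ln(n/m)) ≈ 28/1.58986 ≈ 17.6116.
floor = 17.
k_max = max(1, 17) = 17.

17


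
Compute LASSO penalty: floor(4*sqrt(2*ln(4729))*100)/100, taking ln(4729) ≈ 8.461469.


ln(4729) ≈ 8.461469.
2*ln(n) ≈ 16.922938.
sqrt(2*ln(n)) ≈ sqrt(16.922938) ≈ 4.11375.
lambda ≈ 4*4.11375 = 16.455.
floor(lambda*100)/100 = 16.45.

16.45


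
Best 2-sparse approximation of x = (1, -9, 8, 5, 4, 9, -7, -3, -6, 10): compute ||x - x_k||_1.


Sorted |x_i| descending: [10, 9, 9, 8, 7, 6, 5, 4, 3, 1]
Keep top 2: [10, 9]
Tail entries: [9, 8, 7, 6, 5, 4, 3, 1]
L1 error = sum of tail = 43.

43


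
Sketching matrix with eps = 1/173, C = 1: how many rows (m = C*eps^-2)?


1/eps = 173.
(1/eps)^2 = 29929.
m = 1*29929 = 29929.

29929


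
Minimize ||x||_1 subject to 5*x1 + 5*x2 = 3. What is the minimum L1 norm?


Axis intercepts:
  x1 = 3/5, x2 = 0: L1 = 3/5
  x1 = 0, x2 = 3/5: L1 = 3/5
x* = (3/5, 0)
||x*||_1 = 3/5.

3/5


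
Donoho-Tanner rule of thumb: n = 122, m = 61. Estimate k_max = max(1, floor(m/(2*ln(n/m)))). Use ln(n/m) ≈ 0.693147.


n/m = 122/61 = 2.
ln(n/m) ≈ 0.693147.
2*ln(n/m) ≈ 1.386294.
m/(2*ln(n/m)) ≈ 61/1.386294 ≈ 44.0022.
floor = 44.
k_max = max(1, 44) = 44.

44


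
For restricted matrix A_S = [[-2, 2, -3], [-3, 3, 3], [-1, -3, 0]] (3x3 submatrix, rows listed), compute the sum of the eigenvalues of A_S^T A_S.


Sum of eigenvalues of A_S^T A_S = trace(A_S^T A_S) = sum of squared column norms of A_S.
A_S^T A_S diagonal: [14, 22, 18].
trace = 14 + 22 + 18 = 54.

54


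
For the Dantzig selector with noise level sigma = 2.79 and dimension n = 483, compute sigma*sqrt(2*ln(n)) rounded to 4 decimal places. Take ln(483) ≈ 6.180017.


ln(483) ≈ 6.180017.
2*ln(n) ≈ 12.360034.
sqrt(2*ln(n)) ≈ sqrt(12.360034) ≈ 3.515684.
threshold ≈ 2.79*3.515684 = 9.80875836 ≈ 9.8088.

9.8088


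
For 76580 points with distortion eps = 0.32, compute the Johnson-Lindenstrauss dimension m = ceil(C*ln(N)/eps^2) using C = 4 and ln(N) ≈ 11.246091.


ln(76580) ≈ 11.246091.
eps^2 = 0.32^2 = 0.1024.
C*ln(N)/eps^2 ≈ 4*11.246091/0.1024 ≈ 439.3004.
m = ceil(439.3004) = 440.

440


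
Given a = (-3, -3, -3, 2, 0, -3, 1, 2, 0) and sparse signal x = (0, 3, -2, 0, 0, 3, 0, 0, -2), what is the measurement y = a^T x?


Non-zero terms: ['-3*3', '-3*-2', '-3*3', '0*-2']
Products: [-9, 6, -9, 0]
y = sum = -12.

-12


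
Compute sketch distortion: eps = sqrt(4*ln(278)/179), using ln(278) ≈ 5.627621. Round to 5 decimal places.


ln(278) ≈ 5.627621.
4*ln(N)/m ≈ 4*5.627621/179 ≈ 0.12575689.
eps = sqrt(0.12575689) ≈ 0.3546222 ≈ 0.35462.

0.35462


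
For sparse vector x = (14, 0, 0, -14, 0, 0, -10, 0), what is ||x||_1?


Non-zero entries: [(0, 14), (3, -14), (6, -10)]
Absolute values: [14, 14, 10]
||x||_1 = sum = 38.

38


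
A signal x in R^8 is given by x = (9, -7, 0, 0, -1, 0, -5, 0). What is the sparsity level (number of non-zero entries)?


Non-zero positions: [0, 1, 4, 6].
Sparsity = 4.

4


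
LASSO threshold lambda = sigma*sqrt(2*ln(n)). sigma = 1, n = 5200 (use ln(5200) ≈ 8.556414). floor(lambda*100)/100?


ln(5200) ≈ 8.556414.
2*ln(n) ≈ 17.112828.
sqrt(2*ln(n)) ≈ sqrt(17.112828) ≈ 4.136765.
lambda ≈ 1*4.136765 = 4.136765.
floor(lambda*100)/100 = 4.13.

4.13


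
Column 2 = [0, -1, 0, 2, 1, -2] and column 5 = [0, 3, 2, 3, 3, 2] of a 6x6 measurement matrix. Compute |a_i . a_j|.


Inner product: 0*0 + -1*3 + 0*2 + 2*3 + 1*3 + -2*2
Products: [0, -3, 0, 6, 3, -4]
Sum = 2.
|dot| = 2.

2


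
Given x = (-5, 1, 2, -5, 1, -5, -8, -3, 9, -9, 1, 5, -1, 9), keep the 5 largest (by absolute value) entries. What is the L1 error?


Sorted |x_i| descending: [9, 9, 9, 8, 5, 5, 5, 5, 3, 2, 1, 1, 1, 1]
Keep top 5: [9, 9, 9, 8, 5]
Tail entries: [5, 5, 5, 3, 2, 1, 1, 1, 1]
L1 error = sum of tail = 24.

24


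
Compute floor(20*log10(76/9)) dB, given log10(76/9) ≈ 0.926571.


||x||/||e|| = 76/9.
log10(76/9) ≈ 0.926571.
20*log10(||x||/||e||) ≈ 20*0.926571 = 18.53142.
floor(18.53142) = 18.

18


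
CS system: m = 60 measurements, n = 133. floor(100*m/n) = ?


100*m/n = 100*60/133 ≈ 45.1128.
floor = 45.

45


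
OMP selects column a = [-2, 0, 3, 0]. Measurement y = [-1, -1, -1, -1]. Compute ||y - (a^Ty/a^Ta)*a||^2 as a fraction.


a^T a = 13.
a^T y = -1.
coeff = -1/13 = -1/13.
||r||^2 = 51/13.

51/13


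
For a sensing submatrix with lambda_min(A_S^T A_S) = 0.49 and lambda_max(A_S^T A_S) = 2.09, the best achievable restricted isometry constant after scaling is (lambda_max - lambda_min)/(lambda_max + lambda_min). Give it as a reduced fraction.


lambda_max - lambda_min = 2.09 - 0.49 = 1.60.
lambda_max + lambda_min = 2.09 + 0.49 = 2.58.
delta = 1.60/2.58 = 160/258 = 80/129.

80/129


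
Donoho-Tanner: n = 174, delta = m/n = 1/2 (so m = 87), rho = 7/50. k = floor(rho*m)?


m = 1/2*174 = 87.
rho = 7/50.
rho*m = 7/50*87 = 12.18.
k = floor(12.18) = 12.

12


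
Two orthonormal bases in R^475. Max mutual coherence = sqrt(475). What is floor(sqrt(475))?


21^2 = 441 <= 475 < 484 = 22^2, so 21 <= sqrt(475) < 22.
floor(sqrt(475)) = 21.

21


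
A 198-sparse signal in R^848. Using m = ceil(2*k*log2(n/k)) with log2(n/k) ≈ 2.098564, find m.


log2(n/k) = log2(848/198) ≈ 2.098564.
2*k*log2(n/k) ≈ 2*198*2.098564 = 831.031344.
m = ceil(831.031344) = 832.

832


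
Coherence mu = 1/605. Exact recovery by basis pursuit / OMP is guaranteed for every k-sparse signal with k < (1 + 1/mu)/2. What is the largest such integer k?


1/mu = 605.
1 + 1/mu = 606.
(1 + 1/mu)/2 = 303 is an integer and the inequality is strict, so k_max = 303 - 1 = 302.

302


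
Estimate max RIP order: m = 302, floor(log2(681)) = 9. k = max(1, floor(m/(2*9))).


floor(log2(681)) = 9.
2*9 = 18.
m/(2*floor(log2(n))) = 302/18 ≈ 16.7778.
floor = 16.
k = max(1, 16) = 16.

16


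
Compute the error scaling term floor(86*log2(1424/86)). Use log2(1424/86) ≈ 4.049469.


log2(n/k) = log2(1424/86) ≈ 4.049469.
k*log2(n/k) ≈ 86*4.049469 = 348.254334.
floor(348.254334) = 348.

348


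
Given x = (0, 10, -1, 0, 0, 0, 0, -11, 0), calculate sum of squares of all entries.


Non-zero entries: [(1, 10), (2, -1), (7, -11)]
Squares: [100, 1, 121]
||x||_2^2 = sum = 222.

222


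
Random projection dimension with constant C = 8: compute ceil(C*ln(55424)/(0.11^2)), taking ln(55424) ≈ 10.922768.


ln(55424) ≈ 10.922768.
eps^2 = 0.11^2 = 0.0121.
C*ln(N)/eps^2 ≈ 8*10.922768/0.0121 ≈ 7221.6648.
m = ceil(7221.6648) = 7222.

7222


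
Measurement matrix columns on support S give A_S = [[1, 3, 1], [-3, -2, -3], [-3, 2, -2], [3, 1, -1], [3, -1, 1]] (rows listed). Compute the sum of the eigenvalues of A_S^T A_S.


Sum of eigenvalues of A_S^T A_S = trace(A_S^T A_S) = sum of squared column norms of A_S.
A_S^T A_S diagonal: [37, 19, 16].
trace = 37 + 19 + 16 = 72.

72


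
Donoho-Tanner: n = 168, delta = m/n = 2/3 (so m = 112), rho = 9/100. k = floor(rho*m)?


m = 2/3*168 = 112.
rho = 9/100.
rho*m = 9/100*112 = 10.08.
k = floor(10.08) = 10.

10


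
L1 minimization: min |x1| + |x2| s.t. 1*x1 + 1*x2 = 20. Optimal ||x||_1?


Axis intercepts:
  x1 = 20, x2 = 0: L1 = 20
  x1 = 0, x2 = 20: L1 = 20
x* = (20, 0)
||x*||_1 = 20.

20


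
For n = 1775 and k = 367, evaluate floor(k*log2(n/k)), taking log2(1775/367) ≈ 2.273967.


log2(n/k) = log2(1775/367) ≈ 2.273967.
k*log2(n/k) ≈ 367*2.273967 = 834.545889.
floor(834.545889) = 834.

834


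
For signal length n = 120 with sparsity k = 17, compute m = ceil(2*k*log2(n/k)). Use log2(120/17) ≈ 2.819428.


log2(n/k) = log2(120/17) ≈ 2.819428.
2*k*log2(n/k) ≈ 2*17*2.819428 = 95.860552.
m = ceil(95.860552) = 96.

96


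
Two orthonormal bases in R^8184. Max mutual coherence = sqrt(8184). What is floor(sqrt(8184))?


90^2 = 8100 <= 8184 < 8281 = 91^2, so 90 <= sqrt(8184) < 91.
floor(sqrt(8184)) = 90.

90


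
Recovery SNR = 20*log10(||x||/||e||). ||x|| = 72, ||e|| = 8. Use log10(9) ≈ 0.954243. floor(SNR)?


||x||/||e|| = 72/8 = 9.
log10(9) ≈ 0.954243.
20*log10(||x||/||e||) ≈ 20*0.954243 = 19.08486.
floor(19.08486) = 19.

19


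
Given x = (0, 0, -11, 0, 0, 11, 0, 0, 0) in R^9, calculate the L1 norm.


Non-zero entries: [(2, -11), (5, 11)]
Absolute values: [11, 11]
||x||_1 = sum = 22.

22


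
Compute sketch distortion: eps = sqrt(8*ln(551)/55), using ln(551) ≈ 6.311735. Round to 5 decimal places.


ln(551) ≈ 6.311735.
8*ln(N)/m ≈ 8*6.311735/55 ≈ 0.91807055.
eps = sqrt(0.91807055) ≈ 0.95816 ≈ 0.95816.

0.95816


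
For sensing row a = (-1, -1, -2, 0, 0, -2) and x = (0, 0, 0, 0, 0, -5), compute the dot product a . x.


Non-zero terms: ['-2*-5']
Products: [10]
y = sum = 10.

10


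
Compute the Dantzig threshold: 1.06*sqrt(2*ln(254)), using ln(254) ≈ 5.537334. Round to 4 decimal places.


ln(254) ≈ 5.537334.
2*ln(n) ≈ 11.074668.
sqrt(2*ln(n)) ≈ sqrt(11.074668) ≈ 3.327862.
threshold ≈ 1.06*3.327862 = 3.52753372 ≈ 3.5275.

3.5275


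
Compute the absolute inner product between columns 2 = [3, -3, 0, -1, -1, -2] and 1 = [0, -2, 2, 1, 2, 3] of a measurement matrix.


Inner product: 3*0 + -3*-2 + 0*2 + -1*1 + -1*2 + -2*3
Products: [0, 6, 0, -1, -2, -6]
Sum = -3.
|dot| = 3.

3


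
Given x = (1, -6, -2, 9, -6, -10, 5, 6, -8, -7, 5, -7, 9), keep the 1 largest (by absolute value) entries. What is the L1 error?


Sorted |x_i| descending: [10, 9, 9, 8, 7, 7, 6, 6, 6, 5, 5, 2, 1]
Keep top 1: [10]
Tail entries: [9, 9, 8, 7, 7, 6, 6, 6, 5, 5, 2, 1]
L1 error = sum of tail = 71.

71


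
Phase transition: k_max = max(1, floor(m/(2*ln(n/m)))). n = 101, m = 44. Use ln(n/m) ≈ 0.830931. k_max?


n/m = 101/44.
ln(n/m) ≈ 0.830931.
2*ln(n/m) ≈ 1.661862.
m/(2*ln(n/m)) ≈ 44/1.661862 ≈ 26.4763.
floor = 26.
k_max = max(1, 26) = 26.

26


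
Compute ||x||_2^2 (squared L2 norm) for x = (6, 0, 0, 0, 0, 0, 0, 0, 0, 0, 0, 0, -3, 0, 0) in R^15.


Non-zero entries: [(0, 6), (12, -3)]
Squares: [36, 9]
||x||_2^2 = sum = 45.

45


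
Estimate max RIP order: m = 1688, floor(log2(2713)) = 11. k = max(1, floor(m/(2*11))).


floor(log2(2713)) = 11.
2*11 = 22.
m/(2*floor(log2(n))) = 1688/22 ≈ 76.7273.
floor = 76.
k = max(1, 76) = 76.

76


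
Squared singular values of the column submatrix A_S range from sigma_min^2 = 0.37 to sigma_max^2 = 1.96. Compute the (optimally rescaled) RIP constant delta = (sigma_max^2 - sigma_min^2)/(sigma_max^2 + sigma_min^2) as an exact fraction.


lambda_max - lambda_min = 1.96 - 0.37 = 1.59.
lambda_max + lambda_min = 1.96 + 0.37 = 2.33.
delta = 1.59/2.33 = 159/233.

159/233


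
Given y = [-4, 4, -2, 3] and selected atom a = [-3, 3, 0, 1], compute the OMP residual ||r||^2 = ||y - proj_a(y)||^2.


a^T a = 19.
a^T y = 27.
coeff = 27/19 = 27/19.
||r||^2 = 126/19.

126/19


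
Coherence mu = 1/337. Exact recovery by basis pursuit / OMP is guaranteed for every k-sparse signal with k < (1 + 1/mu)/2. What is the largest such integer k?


1/mu = 337.
1 + 1/mu = 338.
(1 + 1/mu)/2 = 169 is an integer and the inequality is strict, so k_max = 169 - 1 = 168.

168


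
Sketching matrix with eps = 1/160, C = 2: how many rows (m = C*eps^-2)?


1/eps = 160.
(1/eps)^2 = 25600.
m = 2*25600 = 51200.

51200


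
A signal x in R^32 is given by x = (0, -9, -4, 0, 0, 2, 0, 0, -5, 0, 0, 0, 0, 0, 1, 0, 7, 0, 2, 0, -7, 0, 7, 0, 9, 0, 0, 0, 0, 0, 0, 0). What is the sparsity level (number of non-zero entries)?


Non-zero positions: [1, 2, 5, 8, 14, 16, 18, 20, 22, 24].
Sparsity = 10.

10


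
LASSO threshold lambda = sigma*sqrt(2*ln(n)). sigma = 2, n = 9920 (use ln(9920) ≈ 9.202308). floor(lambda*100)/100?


ln(9920) ≈ 9.202308.
2*ln(n) ≈ 18.404616.
sqrt(2*ln(n)) ≈ sqrt(18.404616) ≈ 4.29006.
lambda ≈ 2*4.29006 = 8.58012.
floor(lambda*100)/100 = 8.58.

8.58


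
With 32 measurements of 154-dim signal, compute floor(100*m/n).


100*m/n = 100*32/154 ≈ 20.7792.
floor = 20.

20


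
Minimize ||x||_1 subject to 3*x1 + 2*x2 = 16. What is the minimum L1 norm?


Axis intercepts:
  x1 = 16/3, x2 = 0: L1 = 16/3
  x1 = 0, x2 = 8: L1 = 8
x* = (16/3, 0)
||x*||_1 = 16/3.

16/3


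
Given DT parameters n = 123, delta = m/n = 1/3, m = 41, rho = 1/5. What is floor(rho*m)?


m = 1/3*123 = 41.
rho = 1/5.
rho*m = 1/5*41 = 8.2.
k = floor(8.2) = 8.

8


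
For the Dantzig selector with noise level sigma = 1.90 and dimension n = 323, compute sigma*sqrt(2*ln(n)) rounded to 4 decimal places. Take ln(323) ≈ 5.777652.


ln(323) ≈ 5.777652.
2*ln(n) ≈ 11.555304.
sqrt(2*ln(n)) ≈ sqrt(11.555304) ≈ 3.399309.
threshold ≈ 1.90*3.399309 = 6.4586871 ≈ 6.4587.

6.4587


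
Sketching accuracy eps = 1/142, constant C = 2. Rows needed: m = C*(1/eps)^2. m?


1/eps = 142.
(1/eps)^2 = 20164.
m = 2*20164 = 40328.

40328


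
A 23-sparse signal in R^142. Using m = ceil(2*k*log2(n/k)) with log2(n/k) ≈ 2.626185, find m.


log2(n/k) = log2(142/23) ≈ 2.626185.
2*k*log2(n/k) ≈ 2*23*2.626185 = 120.80451.
m = ceil(120.80451) = 121.

121


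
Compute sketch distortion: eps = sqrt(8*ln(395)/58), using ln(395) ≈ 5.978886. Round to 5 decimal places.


ln(395) ≈ 5.978886.
8*ln(N)/m ≈ 8*5.978886/58 ≈ 0.82467393.
eps = sqrt(0.82467393) ≈ 0.9081156 ≈ 0.90812.

0.90812


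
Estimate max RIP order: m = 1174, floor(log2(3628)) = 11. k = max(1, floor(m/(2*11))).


floor(log2(3628)) = 11.
2*11 = 22.
m/(2*floor(log2(n))) = 1174/22 ≈ 53.3636.
floor = 53.
k = max(1, 53) = 53.

53


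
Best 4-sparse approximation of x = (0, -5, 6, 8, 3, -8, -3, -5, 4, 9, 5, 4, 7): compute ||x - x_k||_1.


Sorted |x_i| descending: [9, 8, 8, 7, 6, 5, 5, 5, 4, 4, 3, 3, 0]
Keep top 4: [9, 8, 8, 7]
Tail entries: [6, 5, 5, 5, 4, 4, 3, 3, 0]
L1 error = sum of tail = 35.

35


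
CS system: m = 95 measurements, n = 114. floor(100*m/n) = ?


100*m/n = 100*95/114 ≈ 83.3333.
floor = 83.

83


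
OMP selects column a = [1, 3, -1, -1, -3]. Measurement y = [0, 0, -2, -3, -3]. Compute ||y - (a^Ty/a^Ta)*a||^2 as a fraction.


a^T a = 21.
a^T y = 14.
coeff = 14/21 = 2/3.
||r||^2 = 38/3.

38/3


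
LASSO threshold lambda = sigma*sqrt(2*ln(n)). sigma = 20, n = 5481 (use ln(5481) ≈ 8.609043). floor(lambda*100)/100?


ln(5481) ≈ 8.609043.
2*ln(n) ≈ 17.218086.
sqrt(2*ln(n)) ≈ sqrt(17.218086) ≈ 4.149468.
lambda ≈ 20*4.149468 = 82.98936.
floor(lambda*100)/100 = 82.98.

82.98


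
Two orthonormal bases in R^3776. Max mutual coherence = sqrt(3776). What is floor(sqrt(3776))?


61^2 = 3721 <= 3776 < 3844 = 62^2, so 61 <= sqrt(3776) < 62.
floor(sqrt(3776)) = 61.

61


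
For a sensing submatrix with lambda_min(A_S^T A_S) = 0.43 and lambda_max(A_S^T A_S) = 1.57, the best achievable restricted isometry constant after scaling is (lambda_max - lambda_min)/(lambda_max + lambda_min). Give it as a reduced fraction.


lambda_max - lambda_min = 1.57 - 0.43 = 1.14.
lambda_max + lambda_min = 1.57 + 0.43 = 2.00.
delta = 1.14/2.00 = 114/200 = 57/100.

57/100


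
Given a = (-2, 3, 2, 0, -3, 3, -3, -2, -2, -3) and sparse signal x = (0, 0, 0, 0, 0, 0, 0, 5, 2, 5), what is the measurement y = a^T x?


Non-zero terms: ['-2*5', '-2*2', '-3*5']
Products: [-10, -4, -15]
y = sum = -29.

-29
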